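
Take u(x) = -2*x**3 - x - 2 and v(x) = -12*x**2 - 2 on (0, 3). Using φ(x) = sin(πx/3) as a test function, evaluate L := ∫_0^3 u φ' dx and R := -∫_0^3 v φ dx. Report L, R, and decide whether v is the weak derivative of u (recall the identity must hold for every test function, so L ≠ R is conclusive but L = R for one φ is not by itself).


LHS = -648/π^3 + 168/π, RHS = -1296/π^3 + 336/π. No, v is not the weak derivative of u.

u(x) = -2*x**3 - x - 2, classical derivative u'(x) = -6*x**2 - 1.
φ(x) = sin(πx/3), so φ'(x) = π*cos(π*x/3)/3.
Note φ(0) = φ(3) = 0, so the boundary term u·φ vanishes.
LHS = ∫_0^3 u(x) φ'(x) dx = ∫_0^3 (-2*π*x^3*cos(π*x/3)/3 - π*x*cos(π*x/3)/3 - 2*π*cos(π*x/3)/3) dx. Term by term:
  ∫_0^3 -2*π*cos(π*x/3)/3 dx = 0;  ∫_0^3 -2*π*x^3*cos(π*x/3)/3 dx = -648/π^3 + 162/π;  ∫_0^3 -π*x*cos(π*x/3)/3 dx = 6/π.
Sum: 0 + -648/π^3 + 162/π + 6/π = -648/π^3 + 168/π.
So LHS = -648/π^3 + 168/π.
∫_0^3 v(x) φ(x) dx = ∫_0^3 (-12*x^2*sin(π*x/3) - 2*sin(π*x/3)) dx. Term by term:
  ∫_0^3 -2*sin(π*x/3) dx = -12/π;  ∫_0^3 -12*x^2*sin(π*x/3) dx = -324/π + 1296/π^3.
Sum: -12/π + -324/π + 1296/π^3 = -336/π + 1296/π^3.
So RHS = -∫_0^3 v(x) φ(x) dx = -1296/π^3 + 336/π.
LHS − RHS = -168/π + 648/π^3 ≠ 0, so the identity fails.
(For a valid weak derivative the identity must hold for EVERY test function, in particular this one. The failure shows v is NOT the weak derivative of u.)
Correct weak derivative would be u'(x) = -6*x**2 - 1.


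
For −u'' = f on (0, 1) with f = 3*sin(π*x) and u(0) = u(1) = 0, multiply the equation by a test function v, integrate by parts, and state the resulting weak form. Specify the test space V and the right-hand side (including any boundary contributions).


V = H^1_0(0, 1) (so v(0) = v(1) = 0); weak form: ∫_0^1 u'v' dx = ∫_0^1 (3*sin(π*x)) v dx for all v ∈ V.

Multiply both sides by a test function v and integrate from 0 to 1:
  ∫_0^1 −u''(x) v(x) dx = ∫_0^1 f(x) v(x) dx.
Integrate the LHS by parts once:
  ∫_0^1 −u'' v dx = −[u'(x) v(x)]_0^1 + ∫_0^1 u'(x) v'(x) dx.
Thus ∫_0^1 u'(x) v'(x) dx = ∫_0^1 f(x) v(x) dx + [u'(x) v(x)]_0^1.
Choose V so that boundary terms are either known or forced to vanish.
u is Dirichlet: u(0) = u(1) = 0. Let V = H^1_0(0, 1); then v(0) = v(1) = 0, and [u' v]_0^1 = 0.
Weak formulation: find u (satisfying any essential BC) such that ∫_0^1 u'(x) v'(x) dx = ∫_0^1 f v dx for all v ∈ V.
Substituting f(x) = 3*sin(π*x), the right-hand side is ∫_0^1 (3*sin(π*x)) v dx.


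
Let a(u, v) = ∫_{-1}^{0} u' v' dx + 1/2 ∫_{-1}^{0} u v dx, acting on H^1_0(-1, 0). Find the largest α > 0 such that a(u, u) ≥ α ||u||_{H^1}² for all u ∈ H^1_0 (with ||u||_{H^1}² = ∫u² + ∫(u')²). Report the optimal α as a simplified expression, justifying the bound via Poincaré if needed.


α = (1/2 + π^2)/(1 + π^2)

Coercivity of a(·,·) on H^1_0(-1, 0) means a(u, u) ≥ α ||u||_{H^1}² for every u ∈ H^1_0.
The interval has length L = 1, and Poincaré/coercivity depend only on L. Here a(u, u) = ∫(u')² + (1/2)·∫u².
Here 0 < c = 1/2 < 1. The condition a(u,u) ≥ α||u||_{H^1}² reads (1−α)∫(u')² ≥ (α−c)∫u². Any admissible α is ≤ 1 (rapidly oscillating u have ∫u²/∫(u')² → 0), and α = 1 would force 0 ≥ (1−c)∫u², impossible since c < 1; so 1−α > 0. By the sharp Poincaré inequality on H^1_0 of an interval of length L, ∫(u')² ≥ (π/L)²∫u² with equality for the first sine mode sin(π(x−x₀)/L) (x₀ the left endpoint), so the inequality holds for all u iff (1−α)(π/L)² ≥ α − c, i.e. α ≤ ((π/L)² + c)/((π/L)² + 1) = (1 + c(L/π)²)/(1 + (L/π)²). With (π/L)² = π^2 and c = 1/2, the largest admissible constant is α = ((π/L)² + c)/((π/L)² + 1).
Simplifying, α = (1/2 + π^2)/(1 + π^2).


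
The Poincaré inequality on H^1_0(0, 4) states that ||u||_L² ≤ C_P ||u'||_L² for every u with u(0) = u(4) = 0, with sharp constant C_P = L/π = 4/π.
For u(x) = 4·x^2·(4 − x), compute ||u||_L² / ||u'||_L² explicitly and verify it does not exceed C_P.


||u||_L² / ||u'||_L² = 2*sqrt(14)/7 < C_P = 4/π.

u(x) = 4·x^2·(4 − x), so u'(x) = 4*x*(8 - 3*x).
u(x) = 4·x^2·(4 − x) vanishes at x = 0 and x = 4, so u ∈ H^1_0(0, 4). Differentiate via the product rule and integrate the resulting polynomials term by term.
  ∫_0^4 u² dx = ∫_0^4 (16*x^6 - 128*x^5 + 256*x^4) dx. Term by term:
    ∫_0^4 16*x^6 dx = 262144/7;  ∫_0^4 -128*x^5 dx = -262144/3;  ∫_0^4 256*x^4 dx = 262144/5.
  Sum: 262144/7 − 262144/3 + 262144/5 = 262144/105.
  ∫_0^4 (u')² dx = ∫_0^4 (144*x^4 - 768*x^3 + 1024*x^2) dx. Term by term:
    ∫_0^4 144*x^4 dx = 147456/5;  ∫_0^4 -768*x^3 dx = -49152;  ∫_0^4 1024*x^2 dx = 65536/3.
  Sum: 147456/5 − 49152 + 65536/3 = 32768/15.
∫_0^4 u² dx = 262144/105, so ||u||_L² = 512*sqrt(105)/105.
∫_0^4 (u')² dx = 32768/15, so ||u'||_L² = 128*sqrt(30)/15.
Ratio ||u||_L² / ||u'||_L² = 2*sqrt(14)/7.
Sharp Poincaré constant on H^1_0(0, 4) is C_P = L/π = 4/π, achieved by sin(π/4·x).
A polynomial bump cannot attain the sharp Poincaré constant (only the first sine eigenfunction does), so the ratio is strictly less than C_P, consistent with ||u||_L² ≤ C_P ||u'||_L².


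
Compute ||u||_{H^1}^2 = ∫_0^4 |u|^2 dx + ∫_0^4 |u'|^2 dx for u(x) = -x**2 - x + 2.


||u||_{H^1}^2 = 5612/15

The H^1 norm (squared) on an interval (0, L) is
  ||u||_{H^1}^2 = ∫_0^L u(x)^2 dx + ∫_0^L u'(x)^2 dx.
Compute u'(x) = -2*x - 1.
Then u(x)^2 = x**4 + 2*x**3 - 3*x**2 - 4*x + 4 and u'(x)^2 = 4*x**2 + 4*x + 1.
Integrate each monomial from 0 to 4 using ∫_0^4 c·x^n dx = c·4^(n+1)/(n+1):
  ∫_0^4 u(x)^2 dx = ∫_0^4 (x^4 + 2*x^3 - 3*x^2 - 4*x + 4) dx. Term by term:
    ∫_0^4 x^4 dx = 1024/5;  ∫_0^4 2*x^3 dx = 128;  ∫_0^4 -3*x^2 dx = -64;
    ∫_0^4 -4*x dx = -32;  ∫_0^4 4 dx = 16.
  Sum: 1024/5 + 128 − 64 − 32 + 16 = 1264/5.
  ∫_0^4 u'(x)^2 dx = ∫_0^4 (4*x^2 + 4*x + 1) dx. Term by term:
    ∫_0^4 4*x^2 dx = 256/3;  ∫_0^4 4*x dx = 32;  ∫_0^4 1 dx = 4.
  Sum: 256/3 + 32 + 4 = 364/3.
Adding: ||u||_{H^1}^2 = 1264/5 + 364/3 = 5612/15.


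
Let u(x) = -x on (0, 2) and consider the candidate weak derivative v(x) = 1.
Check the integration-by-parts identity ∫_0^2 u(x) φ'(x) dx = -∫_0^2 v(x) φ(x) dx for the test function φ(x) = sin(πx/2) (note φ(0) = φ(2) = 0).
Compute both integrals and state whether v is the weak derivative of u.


LHS = 4/π, RHS = -4/π. No, v is not the weak derivative of u.

u(x) = -x, classical derivative u'(x) = -1.
φ(x) = sin(πx/2), so φ'(x) = π*cos(π*x/2)/2.
Note φ(0) = φ(2) = 0, so the boundary term u·φ vanishes.
LHS = ∫_0^2 u(x) φ'(x) dx = ∫_0^2 (-π*x*cos(π*x/2)/2) dx. Term by term:
  ∫_0^2 -π*x*cos(π*x/2)/2 dx = 4/π.
So LHS = 4/π.
∫_0^2 v(x) φ(x) dx = ∫_0^2 (sin(π*x/2)) dx. Term by term:
  ∫_0^2 sin(π*x/2) dx = 4/π.
So RHS = -∫_0^2 v(x) φ(x) dx = -4/π.
LHS − RHS = 8/π ≠ 0, so the identity fails.
(For a valid weak derivative the identity must hold for EVERY test function, in particular this one. The failure shows v is NOT the weak derivative of u.)
Correct weak derivative would be u'(x) = -1.


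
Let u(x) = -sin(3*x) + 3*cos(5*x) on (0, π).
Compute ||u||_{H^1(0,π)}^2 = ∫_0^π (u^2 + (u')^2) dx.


||u||_{H^1(0,π)}^2 = 122*π

u'(x) = -15*sin(5*x) - 3*cos(3*x).
Expand u² and (u')² and integrate term by term on (0, π), using: for integers n ≥ 1, ∫_0^π sin²(nx) dx = ∫_0^π cos²(nx) dx = π/2; for n ≠ n', ∫_0^π sin(nx)sin(n'x) dx = ∫_0^π cos(nx)cos(n'x) dx = 0; and by product-to-sum, ∫_0^π sin(nx)cos(n'x) dx = ½∫_0^π [sin((n+n')x) + sin((n−n')x)] dx, which is 0 when n+n' is even and 2n/(n²−n'²) when n+n' is odd (it need not vanish on (0, π)).
  u² squared terms: (-1)²·∫sin(3x)² dx = 1·π/2 = π/2;  (3)²·∫cos(5x)² dx = 9·π/2 = 9*π/2.
  u² cross terms: 2·(-1)·(3)·∫sin(3x)·cos(5x) dx = -6·(0) = 0.
  So ∫_0^π u² dx = π/2 + 9*π/2 + 0 = 5*π.
  (u')² squared terms: (-15)²·∫sin(5x)² dx = 225·π/2 = 225*π/2;  (-3)²·∫cos(3x)² dx = 9·π/2 = 9*π/2.
  (u')² cross terms: 2·(-15)·(-3)·∫sin(5x)·cos(3x) dx = 90·(0) = 0.
  So ∫_0^π (u')² dx = 225*π/2 + 9*π/2 + 0 = 117*π.
||u||_{H^1}^2 = (5*π) + (117*π) = 122*π.


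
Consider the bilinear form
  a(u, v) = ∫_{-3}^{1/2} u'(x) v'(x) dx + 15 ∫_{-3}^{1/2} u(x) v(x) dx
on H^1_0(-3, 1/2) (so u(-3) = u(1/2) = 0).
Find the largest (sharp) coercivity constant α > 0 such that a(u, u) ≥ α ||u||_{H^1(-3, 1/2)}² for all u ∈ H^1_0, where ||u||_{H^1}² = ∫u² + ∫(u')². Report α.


α = 1

Coercivity of a(·,·) on H^1_0(-3, 1/2) means a(u, u) ≥ α ||u||_{H^1}² for every u ∈ H^1_0.
The interval has length L = 7/2, and Poincaré/coercivity depend only on L. Here a(u, u) = ∫(u')² + (15)·∫u².
Here c = 15 ≥ 1, so a(u,u) = ∫(u')² + c∫u² ≥ ∫(u')² + ∫u² = ||u||_{H^1}², i.e. α = 1 works. No larger α is possible: a(u,u) ≥ α||u||_{H^1}² means (1−α)∫(u')² ≥ (α−c)∫u², and for the modes u_n = sin(nπ(x−x₀)/L) (x₀ the left endpoint) one has ∫u_n²/∫(u_n')² = (L/(nπ))² → 0, so a(u_n,u_n)/||u_n||_{H^1}² → 1. Hence the optimal constant is α = 1.
Therefore α = 1.


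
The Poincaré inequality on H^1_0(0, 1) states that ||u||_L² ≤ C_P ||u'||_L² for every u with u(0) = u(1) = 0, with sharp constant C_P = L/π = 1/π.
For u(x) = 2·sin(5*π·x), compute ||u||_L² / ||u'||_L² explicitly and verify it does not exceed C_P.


||u||_L² / ||u'||_L² = 1/(5*π) < C_P = 1/π.

u(x) = 2·sin(5*π·x), so u'(x) = 10*π*cos(5*π*x).
Writing u(x) = A·sin(kπx/L) with A = 2 and k = 5, use ∫_0^L sin²(kπx/L) dx = L/2 and ∫_0^L cos²(kπx/L) dx = L/2.
u² = 4·sin²(5*π·x) and (u')² = 100*π^2·cos²(5*π·x), and each of sin², cos² integrates to L/2 = 1/2 over (0, 1).
∫_0^1 u² dx = 2, so ||u||_L² = sqrt(2).
∫_0^1 (u')² dx = 50*π^2, so ||u'||_L² = 5*sqrt(2)*π.
Ratio ||u||_L² / ||u'||_L² = 1/(5*π).
Sharp Poincaré constant on H^1_0(0, 1) is C_P = L/π = 1/π, achieved by sin(π·x).
This is the k = 5 harmonic; the ratio L/(kπ) is strictly less than C_P = L/π, consistent with the sharp inequality ||u||_L² ≤ C_P ||u'||_L².


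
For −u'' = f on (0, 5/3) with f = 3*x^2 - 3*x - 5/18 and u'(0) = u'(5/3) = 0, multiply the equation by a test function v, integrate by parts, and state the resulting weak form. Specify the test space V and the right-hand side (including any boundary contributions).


V = H^1(0, 5/3) (no boundary constraint on v; u is determined up to an additive constant); weak form: ∫_0^5/3 u'v' dx = ∫_0^5/3 (3*x^2 - 3*x - 5/18) v dx for all v ∈ V.

Multiply both sides by a test function v and integrate from 0 to 5/3:
  ∫_0^5/3 −u''(x) v(x) dx = ∫_0^5/3 f(x) v(x) dx.
Integrate the LHS by parts once:
  ∫_0^5/3 −u'' v dx = −[u'(x) v(x)]_0^5/3 + ∫_0^5/3 u'(x) v'(x) dx.
Thus ∫_0^5/3 u'(x) v'(x) dx = ∫_0^5/3 f(x) v(x) dx + [u'(x) v(x)]_0^5/3.
Choose V so that boundary terms are either known or forced to vanish.
u has homogeneous Neumann: u'(0) = u'(5/3) = 0. So [u' v]_0^5/3 = 0·v(5/3) − 0·v(0) = 0 for any v; take V = H^1(0, 5/3).
Weak formulation: find u (satisfying any essential BC) such that ∫_0^5/3 u'(x) v'(x) dx = ∫_0^5/3 f v dx for all v ∈ V (homogeneous Neumann, so boundary terms vanish).
Substituting f(x) = 3*x^2 - 3*x - 5/18, the right-hand side is ∫_0^5/3 (3*x^2 - 3*x - 5/18) v dx.
Compatibility check (pure Neumann): taking v ≡ 1 ∈ V gives 0 = ∫_0^5/3 f dx + (0) − (0), i.e. ∫_0^5/3 f dx must equal u'(0) − u'(5/3) = 0. Indeed ∫_0^5/3 (3*x^2 - 3*x - 5/18) dx = 0, so the data are compatible. The solution is then unique only up to an additive constant (fix it e.g. by requiring ∫_0^5/3 u dx = 0).


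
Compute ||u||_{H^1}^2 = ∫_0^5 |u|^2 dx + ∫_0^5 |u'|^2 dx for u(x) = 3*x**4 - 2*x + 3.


||u||_{H^1}^2 = 74189840/21

The H^1 norm (squared) on an interval (0, L) is
  ||u||_{H^1}^2 = ∫_0^L u(x)^2 dx + ∫_0^L u'(x)^2 dx.
Compute u'(x) = 12*x**3 - 2.
Then u(x)^2 = 9*x**8 - 12*x**5 + 18*x**4 + 4*x**2 - 12*x + 9 and u'(x)^2 = 144*x**6 - 48*x**3 + 4.
Integrate each monomial from 0 to 5 using ∫_0^5 c·x^n dx = c·5^(n+1)/(n+1):
  ∫_0^5 u(x)^2 dx = ∫_0^5 (9*x^8 - 12*x^5 + 18*x^4 + 4*x^2 - 12*x + 9) dx. Term by term:
    ∫_0^5 9*x^8 dx = 1953125;  ∫_0^5 -12*x^5 dx = -31250;  ∫_0^5 18*x^4 dx = 11250;
    ∫_0^5 4*x^2 dx = 500/3;  ∫_0^5 -12*x dx = -150;  ∫_0^5 9 dx = 45.
  Sum: 1953125 − 31250 + 11250 + 500/3 − 150 + 45 = 5799560/3.
  ∫_0^5 u'(x)^2 dx = ∫_0^5 (144*x^6 - 48*x^3 + 4) dx. Term by term:
    ∫_0^5 144*x^6 dx = 11250000/7;  ∫_0^5 -48*x^3 dx = -7500;  ∫_0^5 4 dx = 20.
  Sum: 11250000/7 − 7500 + 20 = 11197640/7.
Adding: ||u||_{H^1}^2 = 5799560/3 + 11197640/7 = 74189840/21.


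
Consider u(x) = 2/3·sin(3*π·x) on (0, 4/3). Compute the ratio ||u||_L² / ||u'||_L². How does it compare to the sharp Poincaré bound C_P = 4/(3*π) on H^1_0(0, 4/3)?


||u||_L² / ||u'||_L² = 1/(3*π) < C_P = 4/(3*π).

u(x) = 2/3·sin(3*π·x), so u'(x) = 2*π*cos(3*π*x).
Writing u(x) = A·sin(kπx/L) with A = 2/3 and k = 4, use ∫_0^L sin²(kπx/L) dx = L/2 and ∫_0^L cos²(kπx/L) dx = L/2.
u² = 4/9·sin²(3*π·x) and (u')² = 4*π^2·cos²(3*π·x), and each of sin², cos² integrates to L/2 = 2/3 over (0, 4/3).
∫_0^4/3 u² dx = 8/27, so ||u||_L² = 2*sqrt(6)/9.
∫_0^4/3 (u')² dx = 8*π^2/3, so ||u'||_L² = 2*sqrt(6)*π/3.
Ratio ||u||_L² / ||u'||_L² = 1/(3*π).
Sharp Poincaré constant on H^1_0(0, 4/3) is C_P = L/π = 4/(3*π), achieved by sin(3*π/4·x).
This is the k = 4 harmonic; the ratio L/(kπ) is strictly less than C_P = L/π, consistent with the sharp inequality ||u||_L² ≤ C_P ||u'||_L².


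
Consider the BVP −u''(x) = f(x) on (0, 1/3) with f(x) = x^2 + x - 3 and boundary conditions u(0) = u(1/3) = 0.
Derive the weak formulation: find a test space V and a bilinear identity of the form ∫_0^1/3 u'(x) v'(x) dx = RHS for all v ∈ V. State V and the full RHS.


V = H^1_0(0, 1/3) (so v(0) = v(1/3) = 0); weak form: ∫_0^1/3 u'v' dx = ∫_0^1/3 (x^2 + x - 3) v dx for all v ∈ V.

Multiply both sides by a test function v and integrate from 0 to 1/3:
  ∫_0^1/3 −u''(x) v(x) dx = ∫_0^1/3 f(x) v(x) dx.
Integrate the LHS by parts once:
  ∫_0^1/3 −u'' v dx = −[u'(x) v(x)]_0^1/3 + ∫_0^1/3 u'(x) v'(x) dx.
Thus ∫_0^1/3 u'(x) v'(x) dx = ∫_0^1/3 f(x) v(x) dx + [u'(x) v(x)]_0^1/3.
Choose V so that boundary terms are either known or forced to vanish.
u is Dirichlet: u(0) = u(1/3) = 0. Let V = H^1_0(0, 1/3); then v(0) = v(1/3) = 0, and [u' v]_0^1/3 = 0.
Weak formulation: find u (satisfying any essential BC) such that ∫_0^1/3 u'(x) v'(x) dx = ∫_0^1/3 f v dx for all v ∈ V.
Substituting f(x) = x^2 + x - 3, the right-hand side is ∫_0^1/3 (x^2 + x - 3) v dx.


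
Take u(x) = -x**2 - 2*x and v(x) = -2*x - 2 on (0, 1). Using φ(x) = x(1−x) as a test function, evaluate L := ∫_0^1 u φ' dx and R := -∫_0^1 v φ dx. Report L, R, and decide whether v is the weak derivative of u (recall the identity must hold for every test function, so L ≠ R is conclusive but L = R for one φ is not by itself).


LHS = 1/2, RHS = 1/2. Yes, v = u' weakly.

u(x) = -x**2 - 2*x, classical derivative u'(x) = -2*x - 2.
φ(x) = x(1−x), so φ'(x) = 1 - 2*x.
Note φ(0) = φ(1) = 0, so the boundary term u·φ vanishes.
LHS = ∫_0^1 u(x) φ'(x) dx = ∫_0^1 (2*x^3 + 3*x^2 - 2*x) dx. Term by term:
  ∫_0^1 2*x^3 dx = 1/2;  ∫_0^1 3*x^2 dx = 1;  ∫_0^1 -2*x dx = -1.
Sum: 1/2 + 1 − 1 = 1/2.
So LHS = 1/2.
∫_0^1 v(x) φ(x) dx = ∫_0^1 (2*x^3 - 2*x) dx. Term by term:
  ∫_0^1 2*x^3 dx = 1/2;  ∫_0^1 -2*x dx = -1.
Sum: 1/2 − 1 = -1/2.
So RHS = -∫_0^1 v(x) φ(x) dx = 1/2.
LHS = RHS, so the identity holds for this test φ.
Moreover u is smooth here and v(x) = u'(x) = -2*x - 2 pointwise, so the identity holds for every test function. Hence v is the weak derivative of u.


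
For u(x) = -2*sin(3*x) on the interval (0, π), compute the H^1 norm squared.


||u||_{H^1(0,π)}^2 = 20*π

u'(x) = -6*cos(3*x).
Expand u² and (u')² and integrate term by term on (0, π), using: for integers n ≥ 1, ∫_0^π sin²(nx) dx = ∫_0^π cos²(nx) dx = π/2; for n ≠ n', ∫_0^π sin(nx)sin(n'x) dx = ∫_0^π cos(nx)cos(n'x) dx = 0; and by product-to-sum, ∫_0^π sin(nx)cos(n'x) dx = ½∫_0^π [sin((n+n')x) + sin((n−n')x)] dx, which is 0 when n+n' is even and 2n/(n²−n'²) when n+n' is odd (it need not vanish on (0, π)).
  u² squared terms: (-2)²·∫sin(3x)² dx = 4·π/2 = 2*π.
  So ∫_0^π u² dx = 2*π.
  (u')² squared terms: (-6)²·∫cos(3x)² dx = 36·π/2 = 18*π.
  So ∫_0^π (u')² dx = 18*π.
||u||_{H^1}^2 = (2*π) + (18*π) = 20*π.


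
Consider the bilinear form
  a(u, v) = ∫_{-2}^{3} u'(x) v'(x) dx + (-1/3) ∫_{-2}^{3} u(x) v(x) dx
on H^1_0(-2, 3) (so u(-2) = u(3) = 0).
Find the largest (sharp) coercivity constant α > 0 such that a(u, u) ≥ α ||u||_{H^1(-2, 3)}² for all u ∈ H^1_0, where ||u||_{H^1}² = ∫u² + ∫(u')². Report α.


α = (-25/3 + π^2)/(π^2 + 25)

Coercivity of a(·,·) on H^1_0(-2, 3) means a(u, u) ≥ α ||u||_{H^1}² for every u ∈ H^1_0.
The interval has length L = 5, and Poincaré/coercivity depend only on L. Here a(u, u) = ∫(u')² + (-1/3)·∫u².
Here c = -1/3 < 0 with |c| < (π/L)² = π^2/25, so coercivity still holds. The condition a(u,u) ≥ α||u||_{H^1}² reads (1−α)∫(u')² ≥ (α−c)∫u². Any admissible α is ≤ 1 (rapidly oscillating u have ∫u²/∫(u')² → 0), and α = 1 would force 0 ≥ (1−c)∫u², impossible since c < 1; so 1−α > 0. By the sharp Poincaré inequality on H^1_0 of an interval of length L, ∫(u')² ≥ (π/L)²∫u² with equality for the first sine mode sin(π(x−x₀)/L) (x₀ the left endpoint), so the inequality holds for all u iff (1−α)(π/L)² ≥ α − c, i.e. α ≤ ((π/L)² + c)/((π/L)² + 1) = (1 + c(L/π)²)/(1 + (L/π)²). (Direct route, valid since c ≤ 0: Poincaré gives c∫u² ≥ c(L/π)²∫(u')², so a(u,u) ≥ (1 + c(L/π)²)∫(u')², while ||u||_{H^1}² ≤ (1 + (L/π)²)∫(u')²; dividing yields the same α.) With (π/L)² = π^2/25 and c = -1/3, the largest admissible constant is α = ((π/L)² + c)/((π/L)² + 1).
Simplifying, α = (-25/3 + π^2)/(π^2 + 25).


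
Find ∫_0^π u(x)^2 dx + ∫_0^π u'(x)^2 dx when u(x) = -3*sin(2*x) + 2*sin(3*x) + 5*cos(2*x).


||u||_{H^1(0,π)}^2 = 120 + 105*π

u'(x) = -10*sin(2*x) - 6*cos(2*x) + 6*cos(3*x).
Expand u² and (u')² and integrate term by term on (0, π), using: for integers n ≥ 1, ∫_0^π sin²(nx) dx = ∫_0^π cos²(nx) dx = π/2; for n ≠ n', ∫_0^π sin(nx)sin(n'x) dx = ∫_0^π cos(nx)cos(n'x) dx = 0; and by product-to-sum, ∫_0^π sin(nx)cos(n'x) dx = ½∫_0^π [sin((n+n')x) + sin((n−n')x)] dx, which is 0 when n+n' is even and 2n/(n²−n'²) when n+n' is odd (it need not vanish on (0, π)).
  u² squared terms: (-3)²·∫sin(2x)² dx = 9·π/2 = 9*π/2;  (2)²·∫sin(3x)² dx = 4·π/2 = 2*π;  (5)²·∫cos(2x)² dx = 25·π/2 = 25*π/2.
  u² cross terms: 2·(-3)·(2)·∫sin(2x)·sin(3x) dx = -12·(0) = 0;  2·(-3)·(5)·∫sin(2x)·cos(2x) dx = -30·(0) = 0;  2·(2)·(5)·∫sin(3x)·cos(2x) dx = 20·(6/5) = 24.
  So ∫_0^π u² dx = 9*π/2 + 2*π + 25*π/2 + 0 + 0 + 24 = 24 + 19*π.
  (u')² squared terms: (-10)²·∫sin(2x)² dx = 100·π/2 = 50*π;  (-6)²·∫cos(2x)² dx = 36·π/2 = 18*π;  (6)²·∫cos(3x)² dx = 36·π/2 = 18*π.
  (u')² cross terms: 2·(-10)·(-6)·∫sin(2x)·cos(2x) dx = 120·(0) = 0;  2·(-10)·(6)·∫sin(2x)·cos(3x) dx = -120·(-4/5) = 96;  2·(-6)·(6)·∫cos(2x)·cos(3x) dx = -72·(0) = 0.
  So ∫_0^π (u')² dx = 50*π + 18*π + 18*π + 0 + 96 + 0 = 96 + 86*π.
||u||_{H^1}^2 = (24 + 19*π) + (96 + 86*π) = 120 + 105*π.


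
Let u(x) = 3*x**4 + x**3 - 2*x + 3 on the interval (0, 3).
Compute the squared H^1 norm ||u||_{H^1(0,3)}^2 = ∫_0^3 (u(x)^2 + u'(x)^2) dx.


||u||_{H^1}^2 = 10832667/140

The H^1 norm (squared) on an interval (0, L) is
  ||u||_{H^1}^2 = ∫_0^L u(x)^2 dx + ∫_0^L u'(x)^2 dx.
Compute u'(x) = 12*x**3 + 3*x**2 - 2.
Then u(x)^2 = 9*x**8 + 6*x**7 + x**6 - 12*x**5 + 14*x**4 + 6*x**3 + 4*x**2 - 12*x + 9 and u'(x)^2 = 144*x**6 + 72*x**5 + 9*x**4 - 48*x**3 - 12*x**2 + 4.
Integrate each monomial from 0 to 3 using ∫_0^3 c·x^n dx = c·3^(n+1)/(n+1):
  ∫_0^3 u(x)^2 dx = ∫_0^3 (9*x^8 + 6*x^7 + x^6 - 12*x^5 + 14*x^4 + 6*x^3 + 4*x^2 - 12*x + 9) dx. Term by term:
    ∫_0^3 9*x^8 dx = 19683;  ∫_0^3 6*x^7 dx = 19683/4;  ∫_0^3 x^6 dx = 2187/7;
    ∫_0^3 -12*x^5 dx = -1458;  ∫_0^3 14*x^4 dx = 3402/5;  ∫_0^3 6*x^3 dx = 243/2;
    ∫_0^3 4*x^2 dx = 36;  ∫_0^3 -12*x dx = -54;  ∫_0^3 9 dx = 27.
  Sum: 19683 + 19683/4 + 2187/7 − 1458 + 3402/5 + 243/2 + 36 − 54 + 27 = 3397671/140.
  ∫_0^3 u'(x)^2 dx = ∫_0^3 (144*x^6 + 72*x^5 + 9*x^4 - 48*x^3 - 12*x^2 + 4) dx. Term by term:
    ∫_0^3 144*x^6 dx = 314928/7;  ∫_0^3 72*x^5 dx = 8748;  ∫_0^3 9*x^4 dx = 2187/5;
    ∫_0^3 -48*x^3 dx = -972;  ∫_0^3 -12*x^2 dx = -108;  ∫_0^3 4 dx = 12.
  Sum: 314928/7 + 8748 + 2187/5 − 972 − 108 + 12 = 1858749/35.
Adding: ||u||_{H^1}^2 = 3397671/140 + 1858749/35 = 10832667/140.


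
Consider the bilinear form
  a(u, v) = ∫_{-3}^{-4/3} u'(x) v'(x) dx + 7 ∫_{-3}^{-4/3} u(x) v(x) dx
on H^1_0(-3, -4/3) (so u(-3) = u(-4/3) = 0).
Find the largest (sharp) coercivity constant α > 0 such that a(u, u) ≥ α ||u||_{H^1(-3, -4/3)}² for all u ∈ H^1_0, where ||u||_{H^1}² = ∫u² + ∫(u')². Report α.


α = 1

Coercivity of a(·,·) on H^1_0(-3, -4/3) means a(u, u) ≥ α ||u||_{H^1}² for every u ∈ H^1_0.
The interval has length L = 5/3, and Poincaré/coercivity depend only on L. Here a(u, u) = ∫(u')² + (7)·∫u².
Here c = 7 ≥ 1, so a(u,u) = ∫(u')² + c∫u² ≥ ∫(u')² + ∫u² = ||u||_{H^1}², i.e. α = 1 works. No larger α is possible: a(u,u) ≥ α||u||_{H^1}² means (1−α)∫(u')² ≥ (α−c)∫u², and for the modes u_n = sin(nπ(x−x₀)/L) (x₀ the left endpoint) one has ∫u_n²/∫(u_n')² = (L/(nπ))² → 0, so a(u_n,u_n)/||u_n||_{H^1}² → 1. Hence the optimal constant is α = 1.
Therefore α = 1.


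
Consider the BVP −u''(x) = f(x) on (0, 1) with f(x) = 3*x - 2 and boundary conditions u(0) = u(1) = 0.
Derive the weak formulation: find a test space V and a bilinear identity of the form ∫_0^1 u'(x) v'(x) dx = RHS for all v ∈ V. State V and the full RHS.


V = H^1_0(0, 1) (so v(0) = v(1) = 0); weak form: ∫_0^1 u'v' dx = ∫_0^1 (3*x - 2) v dx for all v ∈ V.

Multiply both sides by a test function v and integrate from 0 to 1:
  ∫_0^1 −u''(x) v(x) dx = ∫_0^1 f(x) v(x) dx.
Integrate the LHS by parts once:
  ∫_0^1 −u'' v dx = −[u'(x) v(x)]_0^1 + ∫_0^1 u'(x) v'(x) dx.
Thus ∫_0^1 u'(x) v'(x) dx = ∫_0^1 f(x) v(x) dx + [u'(x) v(x)]_0^1.
Choose V so that boundary terms are either known or forced to vanish.
u is Dirichlet: u(0) = u(1) = 0. Let V = H^1_0(0, 1); then v(0) = v(1) = 0, and [u' v]_0^1 = 0.
Weak formulation: find u (satisfying any essential BC) such that ∫_0^1 u'(x) v'(x) dx = ∫_0^1 f v dx for all v ∈ V.
Substituting f(x) = 3*x - 2, the right-hand side is ∫_0^1 (3*x - 2) v dx.


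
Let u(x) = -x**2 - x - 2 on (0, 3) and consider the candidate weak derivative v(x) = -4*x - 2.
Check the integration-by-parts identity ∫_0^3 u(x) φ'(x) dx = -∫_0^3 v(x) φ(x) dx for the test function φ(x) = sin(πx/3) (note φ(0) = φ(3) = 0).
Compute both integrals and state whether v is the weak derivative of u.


LHS = 24/π, RHS = 48/π. No, v is not the weak derivative of u.

u(x) = -x**2 - x - 2, classical derivative u'(x) = -2*x - 1.
φ(x) = sin(πx/3), so φ'(x) = π*cos(π*x/3)/3.
Note φ(0) = φ(3) = 0, so the boundary term u·φ vanishes.
LHS = ∫_0^3 u(x) φ'(x) dx = ∫_0^3 (-π*x^2*cos(π*x/3)/3 - π*x*cos(π*x/3)/3 - 2*π*cos(π*x/3)/3) dx. Term by term:
  ∫_0^3 -2*π*cos(π*x/3)/3 dx = 0;  ∫_0^3 -π*x*cos(π*x/3)/3 dx = 6/π;  ∫_0^3 -π*x^2*cos(π*x/3)/3 dx = 18/π.
Sum: 0 + 6/π + 18/π = 24/π.
So LHS = 24/π.
∫_0^3 v(x) φ(x) dx = ∫_0^3 (-4*x*sin(π*x/3) - 2*sin(π*x/3)) dx. Term by term:
  ∫_0^3 -2*sin(π*x/3) dx = -12/π;  ∫_0^3 -4*x*sin(π*x/3) dx = -36/π.
Sum: -12/π − 36/π = -48/π.
So RHS = -∫_0^3 v(x) φ(x) dx = 48/π.
LHS − RHS = -24/π ≠ 0, so the identity fails.
(For a valid weak derivative the identity must hold for EVERY test function, in particular this one. The failure shows v is NOT the weak derivative of u.)
Correct weak derivative would be u'(x) = -2*x - 1.


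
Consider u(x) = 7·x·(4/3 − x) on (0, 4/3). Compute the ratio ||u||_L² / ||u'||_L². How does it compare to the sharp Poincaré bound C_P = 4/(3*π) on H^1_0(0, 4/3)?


||u||_L² / ||u'||_L² = 2*sqrt(10)/15 < C_P = 4/(3*π).

u(x) = 7·x·(4/3 − x), so u'(x) = 28/3 - 14*x.
u(x) = 7·x·(4/3 − x) vanishes at x = 0 and x = 4/3, so u ∈ H^1_0(0, 4/3). Differentiate via the product rule and integrate the resulting polynomials term by term.
  ∫_0^4/3 u² dx = ∫_0^4/3 (49*x^4 - 392*x^3/3 + 784*x^2/9) dx. Term by term:
    ∫_0^4/3 49*x^4 dx = 50176/1215;  ∫_0^4/3 -392*x^3/3 dx = -25088/243;  ∫_0^4/3 784*x^2/9 dx = 50176/729.
  Sum: 50176/1215 − 25088/243 + 50176/729 = 25088/3645.
  ∫_0^4/3 (u')² dx = ∫_0^4/3 (196*x^2 - 784*x/3 + 784/9) dx. Term by term:
    ∫_0^4/3 196*x^2 dx = 12544/81;  ∫_0^4/3 -784*x/3 dx = -6272/27;  ∫_0^4/3 784/9 dx = 3136/27.
  Sum: 12544/81 − 6272/27 + 3136/27 = 3136/81.
∫_0^4/3 u² dx = 25088/3645, so ||u||_L² = 112*sqrt(10)/135.
∫_0^4/3 (u')² dx = 3136/81, so ||u'||_L² = 56/9.
Ratio ||u||_L² / ||u'||_L² = 2*sqrt(10)/15.
Sharp Poincaré constant on H^1_0(0, 4/3) is C_P = L/π = 4/(3*π), achieved by sin(3*π/4·x).
A polynomial bump cannot attain the sharp Poincaré constant (only the first sine eigenfunction does), so the ratio is strictly less than C_P, consistent with ||u||_L² ≤ C_P ||u'||_L².


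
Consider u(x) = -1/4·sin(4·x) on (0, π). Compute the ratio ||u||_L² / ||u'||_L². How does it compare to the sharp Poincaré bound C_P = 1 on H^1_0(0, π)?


||u||_L² / ||u'||_L² = 1/4 < C_P = 1.

u(x) = -1/4·sin(4·x), so u'(x) = -cos(4*x).
Writing u(x) = A·sin(kπx/L) with A = -1/4 and k = 4, use ∫_0^L sin²(kπx/L) dx = L/2 and ∫_0^L cos²(kπx/L) dx = L/2.
u² = 1/16·sin²(4·x) and (u')² = 1·cos²(4·x), and each of sin², cos² integrates to L/2 = π/2 over (0, π).
∫_0^π u² dx = π/32, so ||u||_L² = sqrt(2)*sqrt(π)/8.
∫_0^π (u')² dx = π/2, so ||u'||_L² = sqrt(2)*sqrt(π)/2.
Ratio ||u||_L² / ||u'||_L² = 1/4.
Sharp Poincaré constant on H^1_0(0, π) is C_P = L/π = 1, achieved by sin(x).
This is the k = 4 harmonic; the ratio L/(kπ) is strictly less than C_P = L/π, consistent with the sharp inequality ||u||_L² ≤ C_P ||u'||_L².


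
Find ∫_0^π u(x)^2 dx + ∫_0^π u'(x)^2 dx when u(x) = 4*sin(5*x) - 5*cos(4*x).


||u||_{H^1(0,π)}^2 = -6800/9 + 841*π/2

u'(x) = 20*sin(4*x) + 20*cos(5*x).
Expand u² and (u')² and integrate term by term on (0, π), using: for integers n ≥ 1, ∫_0^π sin²(nx) dx = ∫_0^π cos²(nx) dx = π/2; for n ≠ n', ∫_0^π sin(nx)sin(n'x) dx = ∫_0^π cos(nx)cos(n'x) dx = 0; and by product-to-sum, ∫_0^π sin(nx)cos(n'x) dx = ½∫_0^π [sin((n+n')x) + sin((n−n')x)] dx, which is 0 when n+n' is even and 2n/(n²−n'²) when n+n' is odd (it need not vanish on (0, π)).
  u² squared terms: (-5)²·∫cos(4x)² dx = 25·π/2 = 25*π/2;  (4)²·∫sin(5x)² dx = 16·π/2 = 8*π.
  u² cross terms: 2·(-5)·(4)·∫cos(4x)·sin(5x) dx = -40·(10/9) = -400/9.
  So ∫_0^π u² dx = 25*π/2 + 8*π − 400/9 = -400/9 + 41*π/2.
  (u')² squared terms: (20)²·∫cos(5x)² dx = 400·π/2 = 200*π;  (20)²·∫sin(4x)² dx = 400·π/2 = 200*π.
  (u')² cross terms: 2·(20)·(20)·∫cos(5x)·sin(4x) dx = 800·(-8/9) = -6400/9.
  So ∫_0^π (u')² dx = 200*π + 200*π − 6400/9 = -6400/9 + 400*π.
||u||_{H^1}^2 = (-400/9 + 41*π/2) + (-6400/9 + 400*π) = -6800/9 + 841*π/2.


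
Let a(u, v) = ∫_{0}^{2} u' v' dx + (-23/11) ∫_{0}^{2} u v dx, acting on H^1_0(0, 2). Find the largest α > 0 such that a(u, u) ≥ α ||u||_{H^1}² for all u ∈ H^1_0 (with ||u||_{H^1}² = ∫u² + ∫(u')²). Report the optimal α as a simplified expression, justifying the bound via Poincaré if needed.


α = (-92/11 + π^2)/(4 + π^2)

Coercivity of a(·,·) on H^1_0(0, 2) means a(u, u) ≥ α ||u||_{H^1}² for every u ∈ H^1_0.
The interval has length L = 2, and Poincaré/coercivity depend only on L. Here a(u, u) = ∫(u')² + (-23/11)·∫u².
Here c = -23/11 < 0 with |c| < (π/L)² = π^2/4, so coercivity still holds. The condition a(u,u) ≥ α||u||_{H^1}² reads (1−α)∫(u')² ≥ (α−c)∫u². Any admissible α is ≤ 1 (rapidly oscillating u have ∫u²/∫(u')² → 0), and α = 1 would force 0 ≥ (1−c)∫u², impossible since c < 1; so 1−α > 0. By the sharp Poincaré inequality on H^1_0 of an interval of length L, ∫(u')² ≥ (π/L)²∫u² with equality for the first sine mode sin(π(x−x₀)/L) (x₀ the left endpoint), so the inequality holds for all u iff (1−α)(π/L)² ≥ α − c, i.e. α ≤ ((π/L)² + c)/((π/L)² + 1) = (1 + c(L/π)²)/(1 + (L/π)²). (Direct route, valid since c ≤ 0: Poincaré gives c∫u² ≥ c(L/π)²∫(u')², so a(u,u) ≥ (1 + c(L/π)²)∫(u')², while ||u||_{H^1}² ≤ (1 + (L/π)²)∫(u')²; dividing yields the same α.) With (π/L)² = π^2/4 and c = -23/11, the largest admissible constant is α = ((π/L)² + c)/((π/L)² + 1).
Simplifying, α = (-92/11 + π^2)/(4 + π^2).


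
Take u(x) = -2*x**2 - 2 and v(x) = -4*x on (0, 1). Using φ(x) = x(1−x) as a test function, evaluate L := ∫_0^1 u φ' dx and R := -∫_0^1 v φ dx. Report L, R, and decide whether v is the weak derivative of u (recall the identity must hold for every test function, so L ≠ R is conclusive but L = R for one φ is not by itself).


LHS = 1/3, RHS = 1/3. Yes, v = u' weakly.

u(x) = -2*x**2 - 2, classical derivative u'(x) = -4*x.
φ(x) = x(1−x), so φ'(x) = 1 - 2*x.
Note φ(0) = φ(1) = 0, so the boundary term u·φ vanishes.
LHS = ∫_0^1 u(x) φ'(x) dx = ∫_0^1 (4*x^3 - 2*x^2 + 4*x - 2) dx. Term by term:
  ∫_0^1 4*x^3 dx = 1;  ∫_0^1 -2*x^2 dx = -2/3;  ∫_0^1 4*x dx = 2;
  ∫_0^1 -2 dx = -2.
Sum: 1 − 2/3 + 2 − 2 = 1/3.
So LHS = 1/3.
∫_0^1 v(x) φ(x) dx = ∫_0^1 (4*x^3 - 4*x^2) dx. Term by term:
  ∫_0^1 4*x^3 dx = 1;  ∫_0^1 -4*x^2 dx = -4/3.
Sum: 1 − 4/3 = -1/3.
So RHS = -∫_0^1 v(x) φ(x) dx = 1/3.
LHS = RHS, so the identity holds for this test φ.
Moreover u is smooth here and v(x) = u'(x) = -4*x pointwise, so the identity holds for every test function. Hence v is the weak derivative of u.


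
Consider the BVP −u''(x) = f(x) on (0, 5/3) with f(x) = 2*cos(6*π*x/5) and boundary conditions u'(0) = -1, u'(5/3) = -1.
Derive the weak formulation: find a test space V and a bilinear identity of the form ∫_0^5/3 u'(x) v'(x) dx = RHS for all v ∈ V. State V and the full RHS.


V = H^1(0, 5/3) (v unrestricted at boundary; u is determined up to an additive constant); weak form: ∫_0^5/3 u'v' dx = ∫_0^5/3 (2*cos(6*π*x/5)) v dx − v(5/3) + v(0) for all v ∈ V.

Multiply both sides by a test function v and integrate from 0 to 5/3:
  ∫_0^5/3 −u''(x) v(x) dx = ∫_0^5/3 f(x) v(x) dx.
Integrate the LHS by parts once:
  ∫_0^5/3 −u'' v dx = −[u'(x) v(x)]_0^5/3 + ∫_0^5/3 u'(x) v'(x) dx.
Thus ∫_0^5/3 u'(x) v'(x) dx = ∫_0^5/3 f(x) v(x) dx + [u'(x) v(x)]_0^5/3.
Choose V so that boundary terms are either known or forced to vanish.
u has inhomogeneous Neumann u'(0) = -1, u'(5/3) = -1. [u' v]_0^5/3 = (-1)·v(5/3) − (-1)·v(0) = − v(5/3) + v(0). Take V = H^1(0, 5/3); boundary term becomes part of RHS.
Weak formulation: find u (satisfying any essential BC) such that ∫_0^5/3 u'(x) v'(x) dx = ∫_0^5/3 f v dx − v(5/3) + v(0) for all v ∈ V (Neumann data are natural BCs: they enter the RHS as boundary terms).
Substituting f(x) = 2*cos(6*π*x/5), the right-hand side is ∫_0^5/3 (2*cos(6*π*x/5)) v dx − v(5/3) + v(0).
Compatibility check (pure Neumann): taking v ≡ 1 ∈ V gives 0 = ∫_0^5/3 f dx + (-1) − (-1), i.e. ∫_0^5/3 f dx must equal u'(0) − u'(5/3) = 0. Indeed ∫_0^5/3 (2*cos(6*π*x/5)) dx = 0, so the data are compatible. The solution is then unique only up to an additive constant (fix it e.g. by requiring ∫_0^5/3 u dx = 0).


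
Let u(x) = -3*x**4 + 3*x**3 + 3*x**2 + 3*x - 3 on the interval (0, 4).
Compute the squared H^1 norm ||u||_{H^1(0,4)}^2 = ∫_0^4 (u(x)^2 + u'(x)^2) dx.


||u||_{H^1}^2 = 9931976/35

The H^1 norm (squared) on an interval (0, L) is
  ||u||_{H^1}^2 = ∫_0^L u(x)^2 dx + ∫_0^L u'(x)^2 dx.
Compute u'(x) = -12*x**3 + 9*x**2 + 6*x + 3.
Then u(x)^2 = 9*x**8 - 18*x**7 - 9*x**6 + 45*x**4 - 9*x**2 - 18*x + 9 and u'(x)^2 = 144*x**6 - 216*x**5 - 63*x**4 + 36*x**3 + 90*x**2 + 36*x + 9.
Integrate each monomial from 0 to 4 using ∫_0^4 c·x^n dx = c·4^(n+1)/(n+1):
  ∫_0^4 u(x)^2 dx = ∫_0^4 (9*x^8 - 18*x^7 - 9*x^6 + 45*x^4 - 9*x^2 - 18*x + 9) dx. Term by term:
    ∫_0^4 9*x^8 dx = 262144;  ∫_0^4 -18*x^7 dx = -147456;  ∫_0^4 -9*x^6 dx = -147456/7;
    ∫_0^4 45*x^4 dx = 9216;  ∫_0^4 -9*x^2 dx = -192;  ∫_0^4 -18*x dx = -144;
    ∫_0^4 9 dx = 36.
  Sum: 262144 − 147456 − 147456/7 + 9216 − 192 − 144 + 36 = 717772/7.
  ∫_0^4 u'(x)^2 dx = ∫_0^4 (144*x^6 - 216*x^5 - 63*x^4 + 36*x^3 + 90*x^2 + 36*x + 9) dx. Term by term:
    ∫_0^4 144*x^6 dx = 2359296/7;  ∫_0^4 -216*x^5 dx = -147456;  ∫_0^4 -63*x^4 dx = -64512/5;
    ∫_0^4 36*x^3 dx = 2304;  ∫_0^4 90*x^2 dx = 1920;  ∫_0^4 36*x dx = 288;
    ∫_0^4 9 dx = 36.
  Sum: 2359296/7 − 147456 − 64512/5 + 2304 + 1920 + 288 + 36 = 6343116/35.
Adding: ||u||_{H^1}^2 = 717772/7 + 6343116/35 = 9931976/35.


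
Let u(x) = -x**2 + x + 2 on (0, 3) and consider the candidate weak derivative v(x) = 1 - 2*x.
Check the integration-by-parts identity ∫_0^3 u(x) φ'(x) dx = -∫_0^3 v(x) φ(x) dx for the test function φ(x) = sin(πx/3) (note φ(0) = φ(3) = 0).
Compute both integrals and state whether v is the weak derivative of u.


LHS = 12/π, RHS = 12/π. Yes, v = u' weakly.

u(x) = -x**2 + x + 2, classical derivative u'(x) = 1 - 2*x.
φ(x) = sin(πx/3), so φ'(x) = π*cos(π*x/3)/3.
Note φ(0) = φ(3) = 0, so the boundary term u·φ vanishes.
LHS = ∫_0^3 u(x) φ'(x) dx = ∫_0^3 (-π*x^2*cos(π*x/3)/3 + π*x*cos(π*x/3)/3 + 2*π*cos(π*x/3)/3) dx. Term by term:
  ∫_0^3 2*π*cos(π*x/3)/3 dx = 0;  ∫_0^3 -π*x^2*cos(π*x/3)/3 dx = 18/π;  ∫_0^3 π*x*cos(π*x/3)/3 dx = -6/π.
Sum: 0 + 18/π − 6/π = 12/π.
So LHS = 12/π.
∫_0^3 v(x) φ(x) dx = ∫_0^3 (-2*x*sin(π*x/3) + sin(π*x/3)) dx. Term by term:
  ∫_0^3 -2*x*sin(π*x/3) dx = -18/π;  ∫_0^3 sin(π*x/3) dx = 6/π.
Sum: -18/π + 6/π = -12/π.
So RHS = -∫_0^3 v(x) φ(x) dx = 12/π.
LHS = RHS, so the identity holds for this test φ.
Moreover u is smooth here and v(x) = u'(x) = 1 - 2*x pointwise, so the identity holds for every test function. Hence v is the weak derivative of u.


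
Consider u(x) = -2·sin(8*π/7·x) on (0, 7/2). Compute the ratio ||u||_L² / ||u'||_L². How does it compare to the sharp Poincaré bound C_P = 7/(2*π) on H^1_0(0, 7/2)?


||u||_L² / ||u'||_L² = 7/(8*π) < C_P = 7/(2*π).

u(x) = -2·sin(8*π/7·x), so u'(x) = -16*π*cos(8*π*x/7)/7.
Writing u(x) = A·sin(kπx/L) with A = -2 and k = 4, use ∫_0^L sin²(kπx/L) dx = L/2 and ∫_0^L cos²(kπx/L) dx = L/2.
u² = 4·sin²(8*π/7·x) and (u')² = 256*π^2/49·cos²(8*π/7·x), and each of sin², cos² integrates to L/2 = 7/4 over (0, 7/2).
∫_0^7/2 u² dx = 7, so ||u||_L² = sqrt(7).
∫_0^7/2 (u')² dx = 64*π^2/7, so ||u'||_L² = 8*sqrt(7)*π/7.
Ratio ||u||_L² / ||u'||_L² = 7/(8*π).
Sharp Poincaré constant on H^1_0(0, 7/2) is C_P = L/π = 7/(2*π), achieved by sin(2*π/7·x).
This is the k = 4 harmonic; the ratio L/(kπ) is strictly less than C_P = L/π, consistent with the sharp inequality ||u||_L² ≤ C_P ||u'||_L².


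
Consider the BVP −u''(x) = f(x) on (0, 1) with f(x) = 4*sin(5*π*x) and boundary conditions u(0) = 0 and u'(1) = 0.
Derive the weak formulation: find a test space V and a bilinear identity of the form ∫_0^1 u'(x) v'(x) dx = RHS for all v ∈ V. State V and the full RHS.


V = {v ∈ H^1(0, 1) : v(0) = 0} (test functions vanish at x = 0 where u is specified); weak form: ∫_0^1 u'v' dx = ∫_0^1 (4*sin(5*π*x)) v dx for all v ∈ V.

Multiply both sides by a test function v and integrate from 0 to 1:
  ∫_0^1 −u''(x) v(x) dx = ∫_0^1 f(x) v(x) dx.
Integrate the LHS by parts once:
  ∫_0^1 −u'' v dx = −[u'(x) v(x)]_0^1 + ∫_0^1 u'(x) v'(x) dx.
Thus ∫_0^1 u'(x) v'(x) dx = ∫_0^1 f(x) v(x) dx + [u'(x) v(x)]_0^1.
Choose V so that boundary terms are either known or forced to vanish.
Mixed BC: u(0) = 0 (Dirichlet) and u'(1) = 0 (Neumann). Define V = {v ∈ H^1(0, 1) : v(0) = 0}. Then [u' v]_0^1 = u'(1)·v(1) − u'(0)·0 = 0.
Weak formulation: find u (satisfying any essential BC) such that ∫_0^1 u'(x) v'(x) dx = ∫_0^1 f v dx for all v ∈ V (Dirichlet at 0 absorbed into V; the Neumann datum at x = 1 is zero, so no boundary term remains).
Substituting f(x) = 4*sin(5*π*x), the right-hand side is ∫_0^1 (4*sin(5*π*x)) v dx.


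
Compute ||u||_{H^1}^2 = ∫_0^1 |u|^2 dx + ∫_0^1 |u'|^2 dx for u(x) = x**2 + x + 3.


||u||_{H^1}^2 = 581/30

The H^1 norm (squared) on an interval (0, L) is
  ||u||_{H^1}^2 = ∫_0^L u(x)^2 dx + ∫_0^L u'(x)^2 dx.
Compute u'(x) = 2*x + 1.
Then u(x)^2 = x**4 + 2*x**3 + 7*x**2 + 6*x + 9 and u'(x)^2 = 4*x**2 + 4*x + 1.
Integrate each monomial from 0 to 1 using ∫_0^1 c·x^n dx = c·1^(n+1)/(n+1):
  ∫_0^1 u(x)^2 dx = ∫_0^1 (x^4 + 2*x^3 + 7*x^2 + 6*x + 9) dx. Term by term:
    ∫_0^1 x^4 dx = 1/5;  ∫_0^1 2*x^3 dx = 1/2;  ∫_0^1 7*x^2 dx = 7/3;
    ∫_0^1 6*x dx = 3;  ∫_0^1 9 dx = 9.
  Sum: 1/5 + 1/2 + 7/3 + 3 + 9 = 451/30.
  ∫_0^1 u'(x)^2 dx = ∫_0^1 (4*x^2 + 4*x + 1) dx. Term by term:
    ∫_0^1 4*x^2 dx = 4/3;  ∫_0^1 4*x dx = 2;  ∫_0^1 1 dx = 1.
  Sum: 4/3 + 2 + 1 = 13/3.
Adding: ||u||_{H^1}^2 = 451/30 + 13/3 = 581/30.


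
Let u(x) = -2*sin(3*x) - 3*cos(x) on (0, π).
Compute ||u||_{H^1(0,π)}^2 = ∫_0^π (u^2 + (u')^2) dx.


||u||_{H^1(0,π)}^2 = 29*π

u'(x) = 3*sin(x) - 6*cos(3*x).
Expand u² and (u')² and integrate term by term on (0, π), using: for integers n ≥ 1, ∫_0^π sin²(nx) dx = ∫_0^π cos²(nx) dx = π/2; for n ≠ n', ∫_0^π sin(nx)sin(n'x) dx = ∫_0^π cos(nx)cos(n'x) dx = 0; and by product-to-sum, ∫_0^π sin(nx)cos(n'x) dx = ½∫_0^π [sin((n+n')x) + sin((n−n')x)] dx, which is 0 when n+n' is even and 2n/(n²−n'²) when n+n' is odd (it need not vanish on (0, π)).
  u² squared terms: (-3)²·∫cos(x)² dx = 9·π/2 = 9*π/2;  (-2)²·∫sin(3x)² dx = 4·π/2 = 2*π.
  u² cross terms: 2·(-3)·(-2)·∫cos(x)·sin(3x) dx = 12·(0) = 0.
  So ∫_0^π u² dx = 9*π/2 + 2*π + 0 = 13*π/2.
  (u')² squared terms: (-6)²·∫cos(3x)² dx = 36·π/2 = 18*π;  (3)²·∫sin(x)² dx = 9·π/2 = 9*π/2.
  (u')² cross terms: 2·(-6)·(3)·∫cos(3x)·sin(x) dx = -36·(0) = 0.
  So ∫_0^π (u')² dx = 18*π + 9*π/2 + 0 = 45*π/2.
||u||_{H^1}^2 = (13*π/2) + (45*π/2) = 29*π.


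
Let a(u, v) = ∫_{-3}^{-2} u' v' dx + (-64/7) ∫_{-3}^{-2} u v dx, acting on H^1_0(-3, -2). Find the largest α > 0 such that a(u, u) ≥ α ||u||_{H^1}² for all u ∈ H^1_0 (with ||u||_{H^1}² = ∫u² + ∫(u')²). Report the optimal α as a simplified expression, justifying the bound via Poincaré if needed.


α = (-64/7 + π^2)/(1 + π^2)

Coercivity of a(·,·) on H^1_0(-3, -2) means a(u, u) ≥ α ||u||_{H^1}² for every u ∈ H^1_0.
The interval has length L = 1, and Poincaré/coercivity depend only on L. Here a(u, u) = ∫(u')² + (-64/7)·∫u².
Here c = -64/7 < 0 with |c| < (π/L)² = π^2, so coercivity still holds. The condition a(u,u) ≥ α||u||_{H^1}² reads (1−α)∫(u')² ≥ (α−c)∫u². Any admissible α is ≤ 1 (rapidly oscillating u have ∫u²/∫(u')² → 0), and α = 1 would force 0 ≥ (1−c)∫u², impossible since c < 1; so 1−α > 0. By the sharp Poincaré inequality on H^1_0 of an interval of length L, ∫(u')² ≥ (π/L)²∫u² with equality for the first sine mode sin(π(x−x₀)/L) (x₀ the left endpoint), so the inequality holds for all u iff (1−α)(π/L)² ≥ α − c, i.e. α ≤ ((π/L)² + c)/((π/L)² + 1) = (1 + c(L/π)²)/(1 + (L/π)²). (Direct route, valid since c ≤ 0: Poincaré gives c∫u² ≥ c(L/π)²∫(u')², so a(u,u) ≥ (1 + c(L/π)²)∫(u')², while ||u||_{H^1}² ≤ (1 + (L/π)²)∫(u')²; dividing yields the same α.) With (π/L)² = π^2 and c = -64/7, the largest admissible constant is α = ((π/L)² + c)/((π/L)² + 1).
Simplifying, α = (-64/7 + π^2)/(1 + π^2).
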